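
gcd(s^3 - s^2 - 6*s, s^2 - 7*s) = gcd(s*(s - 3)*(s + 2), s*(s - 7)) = s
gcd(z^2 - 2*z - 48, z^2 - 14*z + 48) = z - 8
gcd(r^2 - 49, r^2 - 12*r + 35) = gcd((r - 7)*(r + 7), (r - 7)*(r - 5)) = r - 7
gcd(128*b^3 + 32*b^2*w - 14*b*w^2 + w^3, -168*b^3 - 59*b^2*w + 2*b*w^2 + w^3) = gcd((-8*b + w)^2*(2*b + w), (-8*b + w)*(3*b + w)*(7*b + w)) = -8*b + w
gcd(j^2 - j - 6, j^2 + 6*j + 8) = j + 2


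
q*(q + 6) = q^2 + 6*q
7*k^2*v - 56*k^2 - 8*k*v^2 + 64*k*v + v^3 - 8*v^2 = (-7*k + v)*(-k + v)*(v - 8)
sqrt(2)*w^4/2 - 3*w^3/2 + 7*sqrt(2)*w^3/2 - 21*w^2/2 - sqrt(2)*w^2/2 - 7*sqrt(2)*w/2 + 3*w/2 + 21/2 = (w - 1)*(w + 7)*(w - 3*sqrt(2)/2)*(sqrt(2)*w/2 + sqrt(2)/2)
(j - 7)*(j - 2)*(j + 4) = j^3 - 5*j^2 - 22*j + 56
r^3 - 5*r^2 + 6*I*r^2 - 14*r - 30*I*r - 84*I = (r - 7)*(r + 2)*(r + 6*I)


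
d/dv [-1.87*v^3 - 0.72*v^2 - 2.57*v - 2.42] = -5.61*v^2 - 1.44*v - 2.57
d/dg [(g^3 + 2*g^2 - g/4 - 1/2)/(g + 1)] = (8*g^3 + 20*g^2 + 16*g + 1)/(4*(g^2 + 2*g + 1))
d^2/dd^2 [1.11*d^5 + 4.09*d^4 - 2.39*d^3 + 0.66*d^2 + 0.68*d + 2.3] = 22.2*d^3 + 49.08*d^2 - 14.34*d + 1.32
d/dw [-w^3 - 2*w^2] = w*(-3*w - 4)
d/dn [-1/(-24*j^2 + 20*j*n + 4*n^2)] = (5*j + 2*n)/(4*(-6*j^2 + 5*j*n + n^2)^2)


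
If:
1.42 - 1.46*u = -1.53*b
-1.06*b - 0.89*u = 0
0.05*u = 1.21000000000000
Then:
No Solution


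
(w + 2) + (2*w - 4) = 3*w - 2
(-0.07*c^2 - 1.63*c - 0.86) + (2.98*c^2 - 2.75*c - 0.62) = 2.91*c^2 - 4.38*c - 1.48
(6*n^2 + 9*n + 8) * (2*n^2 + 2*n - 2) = 12*n^4 + 30*n^3 + 22*n^2 - 2*n - 16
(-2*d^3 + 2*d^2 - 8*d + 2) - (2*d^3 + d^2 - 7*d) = -4*d^3 + d^2 - d + 2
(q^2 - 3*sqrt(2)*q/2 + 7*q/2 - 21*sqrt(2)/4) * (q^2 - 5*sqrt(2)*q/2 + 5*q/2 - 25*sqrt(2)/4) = q^4 - 4*sqrt(2)*q^3 + 6*q^3 - 24*sqrt(2)*q^2 + 65*q^2/4 - 35*sqrt(2)*q + 45*q + 525/8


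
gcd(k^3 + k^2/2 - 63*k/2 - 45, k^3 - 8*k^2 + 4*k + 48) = k - 6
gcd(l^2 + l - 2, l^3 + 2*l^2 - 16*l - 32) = l + 2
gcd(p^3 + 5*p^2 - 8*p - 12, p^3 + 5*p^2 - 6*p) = p + 6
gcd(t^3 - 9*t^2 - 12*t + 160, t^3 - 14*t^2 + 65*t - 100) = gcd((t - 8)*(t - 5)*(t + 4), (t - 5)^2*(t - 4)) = t - 5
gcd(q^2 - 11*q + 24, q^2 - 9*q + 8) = q - 8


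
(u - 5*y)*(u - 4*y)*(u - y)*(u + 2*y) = u^4 - 8*u^3*y + 9*u^2*y^2 + 38*u*y^3 - 40*y^4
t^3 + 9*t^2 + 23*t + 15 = (t + 1)*(t + 3)*(t + 5)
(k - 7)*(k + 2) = k^2 - 5*k - 14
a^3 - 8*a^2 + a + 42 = (a - 7)*(a - 3)*(a + 2)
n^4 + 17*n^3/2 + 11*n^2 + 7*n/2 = n*(n + 1/2)*(n + 1)*(n + 7)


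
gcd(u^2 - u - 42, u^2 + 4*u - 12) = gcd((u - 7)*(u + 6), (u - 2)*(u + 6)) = u + 6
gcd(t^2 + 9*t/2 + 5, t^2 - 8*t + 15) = 1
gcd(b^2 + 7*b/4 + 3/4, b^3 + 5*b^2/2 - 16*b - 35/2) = b + 1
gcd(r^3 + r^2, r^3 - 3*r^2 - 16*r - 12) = r + 1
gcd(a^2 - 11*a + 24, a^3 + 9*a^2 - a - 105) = a - 3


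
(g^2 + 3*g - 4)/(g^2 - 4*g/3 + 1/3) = 3*(g + 4)/(3*g - 1)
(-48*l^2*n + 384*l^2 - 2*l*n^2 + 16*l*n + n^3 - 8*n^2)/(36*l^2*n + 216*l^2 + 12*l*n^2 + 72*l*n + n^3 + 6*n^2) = (-8*l*n + 64*l + n^2 - 8*n)/(6*l*n + 36*l + n^2 + 6*n)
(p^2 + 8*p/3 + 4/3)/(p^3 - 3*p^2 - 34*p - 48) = (p + 2/3)/(p^2 - 5*p - 24)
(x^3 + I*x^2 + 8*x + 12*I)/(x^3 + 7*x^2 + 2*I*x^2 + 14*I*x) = (x^2 - I*x + 6)/(x*(x + 7))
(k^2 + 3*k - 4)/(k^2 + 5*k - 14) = (k^2 + 3*k - 4)/(k^2 + 5*k - 14)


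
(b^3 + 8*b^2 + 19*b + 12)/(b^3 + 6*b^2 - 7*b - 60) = (b^2 + 4*b + 3)/(b^2 + 2*b - 15)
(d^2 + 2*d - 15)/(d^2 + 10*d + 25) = (d - 3)/(d + 5)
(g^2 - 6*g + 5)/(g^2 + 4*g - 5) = (g - 5)/(g + 5)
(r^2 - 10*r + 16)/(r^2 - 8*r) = (r - 2)/r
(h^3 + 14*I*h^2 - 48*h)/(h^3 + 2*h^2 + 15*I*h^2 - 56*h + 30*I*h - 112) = h*(h + 6*I)/(h^2 + h*(2 + 7*I) + 14*I)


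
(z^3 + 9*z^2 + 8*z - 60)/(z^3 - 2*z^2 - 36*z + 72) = (z + 5)/(z - 6)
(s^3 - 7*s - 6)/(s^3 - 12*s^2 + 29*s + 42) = (s^2 - s - 6)/(s^2 - 13*s + 42)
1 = 1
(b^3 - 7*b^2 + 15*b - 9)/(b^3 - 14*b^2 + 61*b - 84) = (b^2 - 4*b + 3)/(b^2 - 11*b + 28)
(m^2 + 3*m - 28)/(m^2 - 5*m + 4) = (m + 7)/(m - 1)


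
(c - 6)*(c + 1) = c^2 - 5*c - 6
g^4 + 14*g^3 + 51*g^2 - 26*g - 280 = (g - 2)*(g + 4)*(g + 5)*(g + 7)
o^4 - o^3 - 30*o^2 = o^2*(o - 6)*(o + 5)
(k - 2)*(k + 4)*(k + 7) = k^3 + 9*k^2 + 6*k - 56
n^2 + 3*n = n*(n + 3)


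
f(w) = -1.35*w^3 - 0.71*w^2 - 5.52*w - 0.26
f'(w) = -4.05*w^2 - 1.42*w - 5.52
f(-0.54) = 2.73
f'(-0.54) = -5.93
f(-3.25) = 56.52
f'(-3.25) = -43.68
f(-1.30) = 8.68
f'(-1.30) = -10.52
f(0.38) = -2.53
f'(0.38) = -6.64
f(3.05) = -62.00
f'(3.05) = -47.53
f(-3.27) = 57.40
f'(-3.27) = -44.18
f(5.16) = -233.12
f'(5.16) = -120.68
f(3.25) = -72.04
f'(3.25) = -52.91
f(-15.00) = 4479.04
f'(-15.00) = -895.47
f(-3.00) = 46.36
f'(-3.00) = -37.71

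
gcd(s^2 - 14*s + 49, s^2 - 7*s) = s - 7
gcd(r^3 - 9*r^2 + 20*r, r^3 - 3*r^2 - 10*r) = r^2 - 5*r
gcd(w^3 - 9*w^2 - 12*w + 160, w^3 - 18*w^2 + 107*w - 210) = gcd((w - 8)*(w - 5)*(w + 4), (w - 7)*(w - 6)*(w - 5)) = w - 5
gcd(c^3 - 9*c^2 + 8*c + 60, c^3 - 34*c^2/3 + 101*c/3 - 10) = c^2 - 11*c + 30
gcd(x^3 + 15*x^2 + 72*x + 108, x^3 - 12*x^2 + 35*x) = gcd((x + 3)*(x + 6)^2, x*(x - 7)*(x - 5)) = 1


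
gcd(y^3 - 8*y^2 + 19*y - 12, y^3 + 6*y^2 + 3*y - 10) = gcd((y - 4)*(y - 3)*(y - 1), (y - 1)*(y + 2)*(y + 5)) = y - 1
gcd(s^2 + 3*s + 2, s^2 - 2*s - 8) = s + 2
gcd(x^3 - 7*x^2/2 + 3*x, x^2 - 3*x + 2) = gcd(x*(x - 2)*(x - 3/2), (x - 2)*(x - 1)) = x - 2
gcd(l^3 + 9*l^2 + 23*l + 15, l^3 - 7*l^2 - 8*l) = l + 1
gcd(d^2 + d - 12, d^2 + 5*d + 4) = d + 4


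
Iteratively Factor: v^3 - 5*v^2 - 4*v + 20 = (v + 2)*(v^2 - 7*v + 10) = (v - 2)*(v + 2)*(v - 5)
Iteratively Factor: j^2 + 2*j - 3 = (j - 1)*(j + 3)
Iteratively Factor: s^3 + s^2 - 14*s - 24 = (s + 2)*(s^2 - s - 12) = (s + 2)*(s + 3)*(s - 4)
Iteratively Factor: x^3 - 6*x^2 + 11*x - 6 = (x - 3)*(x^2 - 3*x + 2) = (x - 3)*(x - 1)*(x - 2)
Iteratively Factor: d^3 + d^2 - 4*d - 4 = (d - 2)*(d^2 + 3*d + 2) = (d - 2)*(d + 1)*(d + 2)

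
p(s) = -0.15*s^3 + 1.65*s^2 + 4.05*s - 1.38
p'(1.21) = 7.38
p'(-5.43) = -27.14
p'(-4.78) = -22.01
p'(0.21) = 4.72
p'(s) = -0.45*s^2 + 3.3*s + 4.05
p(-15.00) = 815.37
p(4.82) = 39.68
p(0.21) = -0.46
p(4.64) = 37.95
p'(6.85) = 5.54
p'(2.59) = 9.58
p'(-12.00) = -100.35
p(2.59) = 17.57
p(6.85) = 55.57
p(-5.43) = 49.29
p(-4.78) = 33.34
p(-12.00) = 446.82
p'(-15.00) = -146.70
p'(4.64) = 9.67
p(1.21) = 5.67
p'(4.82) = 9.50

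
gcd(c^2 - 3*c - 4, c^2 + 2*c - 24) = c - 4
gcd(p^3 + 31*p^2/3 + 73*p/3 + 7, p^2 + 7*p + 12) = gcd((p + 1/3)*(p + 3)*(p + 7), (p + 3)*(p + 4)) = p + 3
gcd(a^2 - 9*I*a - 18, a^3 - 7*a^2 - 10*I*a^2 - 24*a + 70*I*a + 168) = a - 6*I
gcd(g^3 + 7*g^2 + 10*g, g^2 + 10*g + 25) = g + 5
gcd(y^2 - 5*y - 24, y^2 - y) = 1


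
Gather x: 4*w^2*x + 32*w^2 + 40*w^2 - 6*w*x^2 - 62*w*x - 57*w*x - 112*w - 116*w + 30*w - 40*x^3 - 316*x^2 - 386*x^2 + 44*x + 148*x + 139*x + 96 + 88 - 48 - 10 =72*w^2 - 198*w - 40*x^3 + x^2*(-6*w - 702) + x*(4*w^2 - 119*w + 331) + 126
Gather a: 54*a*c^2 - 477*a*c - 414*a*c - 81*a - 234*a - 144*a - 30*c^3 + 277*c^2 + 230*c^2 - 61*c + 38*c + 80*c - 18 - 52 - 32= a*(54*c^2 - 891*c - 459) - 30*c^3 + 507*c^2 + 57*c - 102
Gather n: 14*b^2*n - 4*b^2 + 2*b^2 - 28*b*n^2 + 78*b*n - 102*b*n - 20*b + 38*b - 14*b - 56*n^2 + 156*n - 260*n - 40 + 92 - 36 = -2*b^2 + 4*b + n^2*(-28*b - 56) + n*(14*b^2 - 24*b - 104) + 16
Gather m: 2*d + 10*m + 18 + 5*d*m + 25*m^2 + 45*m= 2*d + 25*m^2 + m*(5*d + 55) + 18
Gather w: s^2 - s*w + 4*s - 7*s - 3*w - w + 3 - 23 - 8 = s^2 - 3*s + w*(-s - 4) - 28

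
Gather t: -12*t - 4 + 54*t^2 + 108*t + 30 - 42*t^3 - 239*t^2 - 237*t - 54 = -42*t^3 - 185*t^2 - 141*t - 28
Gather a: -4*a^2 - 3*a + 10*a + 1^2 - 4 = -4*a^2 + 7*a - 3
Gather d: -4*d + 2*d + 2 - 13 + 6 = -2*d - 5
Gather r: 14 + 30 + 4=48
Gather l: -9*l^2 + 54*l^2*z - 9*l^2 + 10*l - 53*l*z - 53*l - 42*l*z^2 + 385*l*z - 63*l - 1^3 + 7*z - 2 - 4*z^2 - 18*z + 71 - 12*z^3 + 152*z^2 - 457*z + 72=l^2*(54*z - 18) + l*(-42*z^2 + 332*z - 106) - 12*z^3 + 148*z^2 - 468*z + 140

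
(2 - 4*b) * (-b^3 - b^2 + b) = 4*b^4 + 2*b^3 - 6*b^2 + 2*b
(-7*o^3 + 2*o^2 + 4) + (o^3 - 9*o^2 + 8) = -6*o^3 - 7*o^2 + 12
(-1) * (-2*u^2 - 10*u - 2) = 2*u^2 + 10*u + 2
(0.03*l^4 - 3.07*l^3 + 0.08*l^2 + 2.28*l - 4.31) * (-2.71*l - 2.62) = -0.0813*l^5 + 8.2411*l^4 + 7.8266*l^3 - 6.3884*l^2 + 5.7065*l + 11.2922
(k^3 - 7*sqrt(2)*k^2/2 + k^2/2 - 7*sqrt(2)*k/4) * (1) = k^3 - 7*sqrt(2)*k^2/2 + k^2/2 - 7*sqrt(2)*k/4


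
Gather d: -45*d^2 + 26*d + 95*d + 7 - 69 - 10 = -45*d^2 + 121*d - 72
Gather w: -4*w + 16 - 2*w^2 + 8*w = -2*w^2 + 4*w + 16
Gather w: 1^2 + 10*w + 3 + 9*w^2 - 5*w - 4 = 9*w^2 + 5*w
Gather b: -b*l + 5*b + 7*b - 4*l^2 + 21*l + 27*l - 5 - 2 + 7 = b*(12 - l) - 4*l^2 + 48*l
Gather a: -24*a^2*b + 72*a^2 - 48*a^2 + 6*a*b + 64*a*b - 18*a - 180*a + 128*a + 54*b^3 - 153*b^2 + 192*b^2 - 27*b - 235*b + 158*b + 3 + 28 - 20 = a^2*(24 - 24*b) + a*(70*b - 70) + 54*b^3 + 39*b^2 - 104*b + 11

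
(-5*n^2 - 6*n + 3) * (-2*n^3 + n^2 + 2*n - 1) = 10*n^5 + 7*n^4 - 22*n^3 - 4*n^2 + 12*n - 3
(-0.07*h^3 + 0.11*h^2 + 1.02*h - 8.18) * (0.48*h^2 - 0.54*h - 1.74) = -0.0336*h^5 + 0.0906*h^4 + 0.552*h^3 - 4.6686*h^2 + 2.6424*h + 14.2332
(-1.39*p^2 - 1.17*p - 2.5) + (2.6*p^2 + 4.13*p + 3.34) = 1.21*p^2 + 2.96*p + 0.84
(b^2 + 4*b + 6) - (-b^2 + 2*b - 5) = 2*b^2 + 2*b + 11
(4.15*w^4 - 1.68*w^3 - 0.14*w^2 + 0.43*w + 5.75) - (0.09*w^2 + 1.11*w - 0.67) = 4.15*w^4 - 1.68*w^3 - 0.23*w^2 - 0.68*w + 6.42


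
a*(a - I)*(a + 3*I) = a^3 + 2*I*a^2 + 3*a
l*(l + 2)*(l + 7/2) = l^3 + 11*l^2/2 + 7*l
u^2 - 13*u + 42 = (u - 7)*(u - 6)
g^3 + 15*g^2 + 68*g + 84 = (g + 2)*(g + 6)*(g + 7)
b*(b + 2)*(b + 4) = b^3 + 6*b^2 + 8*b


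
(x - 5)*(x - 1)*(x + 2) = x^3 - 4*x^2 - 7*x + 10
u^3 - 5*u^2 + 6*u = u*(u - 3)*(u - 2)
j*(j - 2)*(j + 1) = j^3 - j^2 - 2*j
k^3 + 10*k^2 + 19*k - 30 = (k - 1)*(k + 5)*(k + 6)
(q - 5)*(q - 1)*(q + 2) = q^3 - 4*q^2 - 7*q + 10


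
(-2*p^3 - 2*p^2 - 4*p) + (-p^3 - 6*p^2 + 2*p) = -3*p^3 - 8*p^2 - 2*p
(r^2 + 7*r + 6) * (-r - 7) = -r^3 - 14*r^2 - 55*r - 42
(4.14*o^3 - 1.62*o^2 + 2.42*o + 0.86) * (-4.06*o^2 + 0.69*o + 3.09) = -16.8084*o^5 + 9.4338*o^4 + 1.8496*o^3 - 6.8276*o^2 + 8.0712*o + 2.6574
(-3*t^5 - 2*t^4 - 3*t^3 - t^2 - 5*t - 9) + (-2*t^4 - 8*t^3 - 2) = -3*t^5 - 4*t^4 - 11*t^3 - t^2 - 5*t - 11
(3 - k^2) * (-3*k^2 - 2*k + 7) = 3*k^4 + 2*k^3 - 16*k^2 - 6*k + 21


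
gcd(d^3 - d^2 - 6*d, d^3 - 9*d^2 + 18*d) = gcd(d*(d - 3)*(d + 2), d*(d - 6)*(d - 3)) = d^2 - 3*d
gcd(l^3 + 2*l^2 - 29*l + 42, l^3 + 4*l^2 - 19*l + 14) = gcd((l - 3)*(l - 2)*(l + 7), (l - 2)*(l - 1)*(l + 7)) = l^2 + 5*l - 14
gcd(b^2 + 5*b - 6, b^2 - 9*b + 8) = b - 1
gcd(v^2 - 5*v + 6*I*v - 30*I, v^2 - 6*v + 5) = v - 5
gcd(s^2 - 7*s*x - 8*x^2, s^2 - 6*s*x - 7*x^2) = s + x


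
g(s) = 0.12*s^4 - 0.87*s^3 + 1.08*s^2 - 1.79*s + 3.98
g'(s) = 0.48*s^3 - 2.61*s^2 + 2.16*s - 1.79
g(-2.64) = 38.07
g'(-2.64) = -34.51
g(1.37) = 1.74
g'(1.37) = -2.50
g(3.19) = -6.56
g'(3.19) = -5.88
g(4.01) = -10.90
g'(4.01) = -4.15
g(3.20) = -6.61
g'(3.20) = -5.88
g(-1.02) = 7.98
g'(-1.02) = -7.22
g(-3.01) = 52.73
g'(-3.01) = -45.03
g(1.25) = 2.02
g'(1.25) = -2.23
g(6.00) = -0.28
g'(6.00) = 20.89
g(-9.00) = 1529.12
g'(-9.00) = -582.56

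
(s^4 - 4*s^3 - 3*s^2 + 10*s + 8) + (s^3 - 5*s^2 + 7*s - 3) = s^4 - 3*s^3 - 8*s^2 + 17*s + 5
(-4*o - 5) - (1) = -4*o - 6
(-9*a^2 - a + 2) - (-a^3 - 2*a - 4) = a^3 - 9*a^2 + a + 6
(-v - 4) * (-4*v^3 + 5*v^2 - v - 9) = 4*v^4 + 11*v^3 - 19*v^2 + 13*v + 36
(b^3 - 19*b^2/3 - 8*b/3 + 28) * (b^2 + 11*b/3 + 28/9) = b^5 - 8*b^4/3 - 205*b^3/9 - 40*b^2/27 + 2548*b/27 + 784/9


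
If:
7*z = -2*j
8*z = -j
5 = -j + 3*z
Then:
No Solution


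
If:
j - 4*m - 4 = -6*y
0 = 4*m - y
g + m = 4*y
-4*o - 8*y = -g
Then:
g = 15*y/4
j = 4 - 5*y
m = y/4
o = -17*y/16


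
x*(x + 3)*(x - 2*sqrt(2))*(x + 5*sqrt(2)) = x^4 + 3*x^3 + 3*sqrt(2)*x^3 - 20*x^2 + 9*sqrt(2)*x^2 - 60*x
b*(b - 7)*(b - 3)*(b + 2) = b^4 - 8*b^3 + b^2 + 42*b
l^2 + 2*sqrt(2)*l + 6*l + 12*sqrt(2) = (l + 6)*(l + 2*sqrt(2))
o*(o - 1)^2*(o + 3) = o^4 + o^3 - 5*o^2 + 3*o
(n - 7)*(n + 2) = n^2 - 5*n - 14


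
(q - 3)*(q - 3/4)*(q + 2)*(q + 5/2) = q^4 + 3*q^3/4 - 77*q^2/8 - 69*q/8 + 45/4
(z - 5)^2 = z^2 - 10*z + 25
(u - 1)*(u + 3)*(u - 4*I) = u^3 + 2*u^2 - 4*I*u^2 - 3*u - 8*I*u + 12*I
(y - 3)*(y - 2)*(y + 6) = y^3 + y^2 - 24*y + 36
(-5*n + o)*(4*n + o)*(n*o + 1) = -20*n^3*o - n^2*o^2 - 20*n^2 + n*o^3 - n*o + o^2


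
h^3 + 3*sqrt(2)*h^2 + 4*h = h*(h + sqrt(2))*(h + 2*sqrt(2))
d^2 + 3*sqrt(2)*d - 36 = (d - 3*sqrt(2))*(d + 6*sqrt(2))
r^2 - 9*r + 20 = (r - 5)*(r - 4)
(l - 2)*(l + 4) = l^2 + 2*l - 8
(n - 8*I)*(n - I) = n^2 - 9*I*n - 8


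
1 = 1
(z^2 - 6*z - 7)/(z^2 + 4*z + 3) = (z - 7)/(z + 3)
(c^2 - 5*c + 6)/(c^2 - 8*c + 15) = (c - 2)/(c - 5)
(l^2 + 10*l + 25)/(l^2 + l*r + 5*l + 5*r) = (l + 5)/(l + r)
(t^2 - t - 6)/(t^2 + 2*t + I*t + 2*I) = (t - 3)/(t + I)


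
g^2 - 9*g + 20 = (g - 5)*(g - 4)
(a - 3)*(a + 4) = a^2 + a - 12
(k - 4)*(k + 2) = k^2 - 2*k - 8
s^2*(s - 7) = s^3 - 7*s^2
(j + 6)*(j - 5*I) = j^2 + 6*j - 5*I*j - 30*I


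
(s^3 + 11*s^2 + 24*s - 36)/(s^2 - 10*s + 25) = (s^3 + 11*s^2 + 24*s - 36)/(s^2 - 10*s + 25)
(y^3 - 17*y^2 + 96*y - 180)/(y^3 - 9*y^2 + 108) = (y - 5)/(y + 3)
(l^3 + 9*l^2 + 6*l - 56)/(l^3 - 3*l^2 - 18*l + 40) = (l + 7)/(l - 5)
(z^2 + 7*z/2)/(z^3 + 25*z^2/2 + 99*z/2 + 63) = z/(z^2 + 9*z + 18)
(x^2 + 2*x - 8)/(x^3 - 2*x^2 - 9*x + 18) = (x + 4)/(x^2 - 9)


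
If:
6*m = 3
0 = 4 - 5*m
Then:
No Solution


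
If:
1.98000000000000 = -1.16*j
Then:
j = -1.71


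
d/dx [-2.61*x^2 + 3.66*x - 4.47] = 3.66 - 5.22*x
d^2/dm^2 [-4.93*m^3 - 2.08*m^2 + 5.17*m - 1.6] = -29.58*m - 4.16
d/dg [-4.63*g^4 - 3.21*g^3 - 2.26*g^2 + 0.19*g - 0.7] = -18.52*g^3 - 9.63*g^2 - 4.52*g + 0.19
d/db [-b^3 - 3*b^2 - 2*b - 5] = -3*b^2 - 6*b - 2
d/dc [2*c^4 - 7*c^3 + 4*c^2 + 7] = c*(8*c^2 - 21*c + 8)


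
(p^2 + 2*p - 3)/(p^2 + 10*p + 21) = (p - 1)/(p + 7)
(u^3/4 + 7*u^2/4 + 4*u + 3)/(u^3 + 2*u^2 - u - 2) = (u^2 + 5*u + 6)/(4*(u^2 - 1))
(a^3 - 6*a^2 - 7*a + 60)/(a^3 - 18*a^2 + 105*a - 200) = (a^2 - a - 12)/(a^2 - 13*a + 40)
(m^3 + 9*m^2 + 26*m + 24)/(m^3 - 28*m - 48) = (m + 3)/(m - 6)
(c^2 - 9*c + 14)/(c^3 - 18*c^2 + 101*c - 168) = (c - 2)/(c^2 - 11*c + 24)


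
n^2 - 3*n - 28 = (n - 7)*(n + 4)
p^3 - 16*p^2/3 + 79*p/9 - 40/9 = (p - 8/3)*(p - 5/3)*(p - 1)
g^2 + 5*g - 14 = (g - 2)*(g + 7)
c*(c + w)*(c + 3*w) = c^3 + 4*c^2*w + 3*c*w^2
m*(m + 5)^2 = m^3 + 10*m^2 + 25*m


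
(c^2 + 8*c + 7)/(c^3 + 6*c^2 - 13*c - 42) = (c + 1)/(c^2 - c - 6)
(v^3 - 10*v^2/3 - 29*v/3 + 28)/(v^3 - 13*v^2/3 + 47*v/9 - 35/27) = 9*(v^2 - v - 12)/(9*v^2 - 18*v + 5)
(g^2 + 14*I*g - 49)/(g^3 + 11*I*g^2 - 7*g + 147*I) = 1/(g - 3*I)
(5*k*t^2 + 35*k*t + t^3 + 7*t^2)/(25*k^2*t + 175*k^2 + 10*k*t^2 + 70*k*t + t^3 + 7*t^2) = t/(5*k + t)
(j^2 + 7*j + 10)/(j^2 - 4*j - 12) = (j + 5)/(j - 6)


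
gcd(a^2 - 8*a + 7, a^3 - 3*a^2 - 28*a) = a - 7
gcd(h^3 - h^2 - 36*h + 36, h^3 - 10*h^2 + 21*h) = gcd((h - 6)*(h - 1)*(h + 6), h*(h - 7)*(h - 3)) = 1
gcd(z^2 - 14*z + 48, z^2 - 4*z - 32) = z - 8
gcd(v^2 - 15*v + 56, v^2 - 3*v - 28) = v - 7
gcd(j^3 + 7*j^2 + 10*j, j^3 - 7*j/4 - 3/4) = 1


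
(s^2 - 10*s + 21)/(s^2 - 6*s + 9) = (s - 7)/(s - 3)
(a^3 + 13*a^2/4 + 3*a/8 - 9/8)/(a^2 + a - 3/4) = (4*a^2 + 15*a + 9)/(2*(2*a + 3))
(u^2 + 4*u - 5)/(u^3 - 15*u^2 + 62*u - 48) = (u + 5)/(u^2 - 14*u + 48)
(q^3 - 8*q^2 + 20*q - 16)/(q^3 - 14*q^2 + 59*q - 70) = (q^2 - 6*q + 8)/(q^2 - 12*q + 35)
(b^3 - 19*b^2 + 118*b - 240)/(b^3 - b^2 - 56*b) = (b^2 - 11*b + 30)/(b*(b + 7))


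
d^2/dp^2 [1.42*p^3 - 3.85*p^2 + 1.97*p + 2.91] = 8.52*p - 7.7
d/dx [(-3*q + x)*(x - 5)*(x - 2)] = -6*q*x + 21*q + 3*x^2 - 14*x + 10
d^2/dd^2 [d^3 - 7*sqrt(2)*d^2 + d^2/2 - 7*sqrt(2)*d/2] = 6*d - 14*sqrt(2) + 1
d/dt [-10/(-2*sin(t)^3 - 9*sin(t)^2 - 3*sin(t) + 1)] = 30*(-6*sin(t) + cos(2*t) - 2)*cos(t)/(2*sin(t)^3 + 9*sin(t)^2 + 3*sin(t) - 1)^2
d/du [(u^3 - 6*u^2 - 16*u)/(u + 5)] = (2*u^3 + 9*u^2 - 60*u - 80)/(u^2 + 10*u + 25)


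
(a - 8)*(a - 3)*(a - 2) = a^3 - 13*a^2 + 46*a - 48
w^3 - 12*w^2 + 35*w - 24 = (w - 8)*(w - 3)*(w - 1)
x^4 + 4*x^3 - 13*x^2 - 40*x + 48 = (x - 3)*(x - 1)*(x + 4)^2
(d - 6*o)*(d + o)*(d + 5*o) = d^3 - 31*d*o^2 - 30*o^3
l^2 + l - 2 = (l - 1)*(l + 2)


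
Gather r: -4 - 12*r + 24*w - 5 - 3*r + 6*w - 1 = -15*r + 30*w - 10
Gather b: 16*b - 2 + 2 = 16*b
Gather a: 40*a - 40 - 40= 40*a - 80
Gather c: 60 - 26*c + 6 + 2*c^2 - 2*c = 2*c^2 - 28*c + 66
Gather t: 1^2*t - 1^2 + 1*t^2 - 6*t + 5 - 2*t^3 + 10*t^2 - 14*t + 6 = -2*t^3 + 11*t^2 - 19*t + 10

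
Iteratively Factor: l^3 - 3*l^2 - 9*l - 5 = (l + 1)*(l^2 - 4*l - 5) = (l + 1)^2*(l - 5)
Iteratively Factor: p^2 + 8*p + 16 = (p + 4)*(p + 4)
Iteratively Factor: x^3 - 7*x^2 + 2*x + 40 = (x - 5)*(x^2 - 2*x - 8) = (x - 5)*(x + 2)*(x - 4)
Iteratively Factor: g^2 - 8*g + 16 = (g - 4)*(g - 4)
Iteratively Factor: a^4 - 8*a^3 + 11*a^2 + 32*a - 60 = (a - 3)*(a^3 - 5*a^2 - 4*a + 20) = (a - 3)*(a + 2)*(a^2 - 7*a + 10) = (a - 5)*(a - 3)*(a + 2)*(a - 2)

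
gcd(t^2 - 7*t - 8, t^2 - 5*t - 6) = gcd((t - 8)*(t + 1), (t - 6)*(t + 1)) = t + 1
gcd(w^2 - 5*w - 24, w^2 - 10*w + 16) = w - 8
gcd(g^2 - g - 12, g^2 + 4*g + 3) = g + 3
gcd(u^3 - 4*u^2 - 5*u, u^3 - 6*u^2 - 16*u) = u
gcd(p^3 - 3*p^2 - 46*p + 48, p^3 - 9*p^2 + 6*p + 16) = p - 8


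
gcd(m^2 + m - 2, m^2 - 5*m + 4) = m - 1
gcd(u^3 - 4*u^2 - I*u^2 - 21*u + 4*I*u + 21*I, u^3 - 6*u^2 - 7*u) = u - 7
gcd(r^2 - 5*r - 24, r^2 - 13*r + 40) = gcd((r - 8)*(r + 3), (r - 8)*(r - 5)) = r - 8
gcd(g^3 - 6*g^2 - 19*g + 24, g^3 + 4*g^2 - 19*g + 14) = g - 1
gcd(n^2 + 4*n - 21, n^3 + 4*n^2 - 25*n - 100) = 1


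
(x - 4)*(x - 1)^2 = x^3 - 6*x^2 + 9*x - 4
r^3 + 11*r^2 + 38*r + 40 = (r + 2)*(r + 4)*(r + 5)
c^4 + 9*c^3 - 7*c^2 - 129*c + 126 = (c - 3)*(c - 1)*(c + 6)*(c + 7)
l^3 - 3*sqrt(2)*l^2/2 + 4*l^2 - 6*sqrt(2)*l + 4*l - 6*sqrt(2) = (l + 2)^2*(l - 3*sqrt(2)/2)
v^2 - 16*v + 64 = (v - 8)^2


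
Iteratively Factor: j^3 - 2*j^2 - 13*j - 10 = (j + 2)*(j^2 - 4*j - 5) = (j + 1)*(j + 2)*(j - 5)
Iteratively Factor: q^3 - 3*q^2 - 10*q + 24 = (q - 2)*(q^2 - q - 12) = (q - 4)*(q - 2)*(q + 3)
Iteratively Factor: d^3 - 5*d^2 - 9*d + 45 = (d + 3)*(d^2 - 8*d + 15) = (d - 3)*(d + 3)*(d - 5)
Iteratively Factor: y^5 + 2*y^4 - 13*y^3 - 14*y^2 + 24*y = (y + 2)*(y^4 - 13*y^2 + 12*y) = y*(y + 2)*(y^3 - 13*y + 12) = y*(y - 1)*(y + 2)*(y^2 + y - 12) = y*(y - 3)*(y - 1)*(y + 2)*(y + 4)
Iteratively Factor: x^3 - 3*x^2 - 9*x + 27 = (x - 3)*(x^2 - 9) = (x - 3)*(x + 3)*(x - 3)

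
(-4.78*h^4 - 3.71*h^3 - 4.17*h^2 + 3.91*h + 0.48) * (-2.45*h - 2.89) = 11.711*h^5 + 22.9037*h^4 + 20.9384*h^3 + 2.4718*h^2 - 12.4759*h - 1.3872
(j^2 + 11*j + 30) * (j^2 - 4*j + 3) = j^4 + 7*j^3 - 11*j^2 - 87*j + 90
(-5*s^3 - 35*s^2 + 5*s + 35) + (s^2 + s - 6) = -5*s^3 - 34*s^2 + 6*s + 29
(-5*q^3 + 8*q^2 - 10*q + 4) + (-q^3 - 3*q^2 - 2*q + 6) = -6*q^3 + 5*q^2 - 12*q + 10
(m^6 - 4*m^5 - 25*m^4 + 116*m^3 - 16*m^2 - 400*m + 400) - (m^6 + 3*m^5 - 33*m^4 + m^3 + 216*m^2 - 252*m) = -7*m^5 + 8*m^4 + 115*m^3 - 232*m^2 - 148*m + 400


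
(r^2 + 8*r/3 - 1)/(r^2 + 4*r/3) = (3*r^2 + 8*r - 3)/(r*(3*r + 4))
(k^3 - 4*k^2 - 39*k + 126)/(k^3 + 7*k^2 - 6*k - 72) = (k - 7)/(k + 4)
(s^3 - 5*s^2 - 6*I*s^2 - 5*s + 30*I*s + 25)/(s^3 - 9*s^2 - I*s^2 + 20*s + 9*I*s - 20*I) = (s - 5*I)/(s - 4)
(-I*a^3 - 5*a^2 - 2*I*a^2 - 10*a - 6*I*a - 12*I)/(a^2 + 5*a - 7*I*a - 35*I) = (-I*a^3 + a^2*(-5 - 2*I) + a*(-10 - 6*I) - 12*I)/(a^2 + a*(5 - 7*I) - 35*I)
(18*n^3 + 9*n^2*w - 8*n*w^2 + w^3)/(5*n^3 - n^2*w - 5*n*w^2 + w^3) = (18*n^2 - 9*n*w + w^2)/(5*n^2 - 6*n*w + w^2)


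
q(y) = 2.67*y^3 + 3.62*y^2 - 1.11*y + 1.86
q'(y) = 8.01*y^2 + 7.24*y - 1.11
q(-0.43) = 2.79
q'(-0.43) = -2.74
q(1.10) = 8.57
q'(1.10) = 16.55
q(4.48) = 309.62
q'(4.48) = 192.09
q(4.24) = 265.75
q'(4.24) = 173.59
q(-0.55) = 3.12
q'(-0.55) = -2.67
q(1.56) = 19.07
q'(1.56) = 29.68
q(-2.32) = -9.42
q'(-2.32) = 25.21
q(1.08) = 8.25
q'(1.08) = 16.05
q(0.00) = 1.86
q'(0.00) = -1.11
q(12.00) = 5123.58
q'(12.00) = 1239.21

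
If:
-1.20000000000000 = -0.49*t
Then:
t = 2.45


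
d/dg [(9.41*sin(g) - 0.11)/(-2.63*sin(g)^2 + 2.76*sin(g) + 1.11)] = (24.7483*sin(g)^2 - 0.578600000000002*sin(g) + 10.7487)*cos(g)/(6.9169*sin(g)^4 - 14.5176*sin(g)^3 + 1.779*sin(g)^2 + 6.1272*sin(g) + 1.2321)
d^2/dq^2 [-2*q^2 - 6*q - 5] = -4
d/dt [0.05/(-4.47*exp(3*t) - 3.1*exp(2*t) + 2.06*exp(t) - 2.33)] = (0.6705*exp(2*t) + 0.31*exp(t) - 0.103)*exp(t)/(4.47*exp(3*t) + 3.1*exp(2*t) - 2.06*exp(t) + 2.33)^2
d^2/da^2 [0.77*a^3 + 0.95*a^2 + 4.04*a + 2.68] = 4.62*a + 1.9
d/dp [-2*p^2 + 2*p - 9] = 2 - 4*p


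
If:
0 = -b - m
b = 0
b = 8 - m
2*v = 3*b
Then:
No Solution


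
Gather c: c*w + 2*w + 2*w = c*w + 4*w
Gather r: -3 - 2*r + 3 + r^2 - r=r^2 - 3*r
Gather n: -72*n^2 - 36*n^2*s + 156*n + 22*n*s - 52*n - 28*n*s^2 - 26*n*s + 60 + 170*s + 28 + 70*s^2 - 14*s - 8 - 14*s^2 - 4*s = n^2*(-36*s - 72) + n*(-28*s^2 - 4*s + 104) + 56*s^2 + 152*s + 80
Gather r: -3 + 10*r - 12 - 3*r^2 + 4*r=-3*r^2 + 14*r - 15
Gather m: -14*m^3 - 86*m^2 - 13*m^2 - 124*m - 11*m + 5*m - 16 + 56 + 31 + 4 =-14*m^3 - 99*m^2 - 130*m + 75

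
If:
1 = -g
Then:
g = -1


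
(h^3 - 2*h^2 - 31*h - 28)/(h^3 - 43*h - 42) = (h + 4)/(h + 6)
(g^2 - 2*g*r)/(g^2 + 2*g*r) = (g - 2*r)/(g + 2*r)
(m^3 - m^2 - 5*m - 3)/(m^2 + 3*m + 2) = (m^2 - 2*m - 3)/(m + 2)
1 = 1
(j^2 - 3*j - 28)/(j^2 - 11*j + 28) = (j + 4)/(j - 4)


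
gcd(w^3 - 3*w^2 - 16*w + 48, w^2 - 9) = w - 3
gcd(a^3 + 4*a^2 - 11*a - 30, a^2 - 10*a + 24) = 1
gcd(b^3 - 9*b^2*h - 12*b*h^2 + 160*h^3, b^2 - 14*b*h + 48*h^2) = b - 8*h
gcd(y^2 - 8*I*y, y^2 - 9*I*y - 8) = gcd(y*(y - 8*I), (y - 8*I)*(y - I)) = y - 8*I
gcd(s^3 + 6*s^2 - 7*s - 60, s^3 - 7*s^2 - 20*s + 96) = s^2 + s - 12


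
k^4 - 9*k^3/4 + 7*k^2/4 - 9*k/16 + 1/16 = (k - 1)*(k - 1/2)^2*(k - 1/4)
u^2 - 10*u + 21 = (u - 7)*(u - 3)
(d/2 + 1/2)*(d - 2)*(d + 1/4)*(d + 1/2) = d^4/2 - d^3/8 - 21*d^2/16 - 13*d/16 - 1/8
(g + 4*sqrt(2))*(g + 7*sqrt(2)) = g^2 + 11*sqrt(2)*g + 56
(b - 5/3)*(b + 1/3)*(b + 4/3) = b^3 - 7*b/3 - 20/27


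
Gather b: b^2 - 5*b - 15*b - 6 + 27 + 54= b^2 - 20*b + 75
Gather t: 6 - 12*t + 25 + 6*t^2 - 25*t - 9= 6*t^2 - 37*t + 22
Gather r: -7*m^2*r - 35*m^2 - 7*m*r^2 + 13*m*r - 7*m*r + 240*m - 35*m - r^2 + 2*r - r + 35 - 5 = -35*m^2 + 205*m + r^2*(-7*m - 1) + r*(-7*m^2 + 6*m + 1) + 30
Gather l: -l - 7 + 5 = -l - 2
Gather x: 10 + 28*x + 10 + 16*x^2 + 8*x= 16*x^2 + 36*x + 20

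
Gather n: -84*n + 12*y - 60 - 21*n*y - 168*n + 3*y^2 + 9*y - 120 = n*(-21*y - 252) + 3*y^2 + 21*y - 180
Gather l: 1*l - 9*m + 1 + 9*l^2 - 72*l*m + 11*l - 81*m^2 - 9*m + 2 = 9*l^2 + l*(12 - 72*m) - 81*m^2 - 18*m + 3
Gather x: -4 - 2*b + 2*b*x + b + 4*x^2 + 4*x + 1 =-b + 4*x^2 + x*(2*b + 4) - 3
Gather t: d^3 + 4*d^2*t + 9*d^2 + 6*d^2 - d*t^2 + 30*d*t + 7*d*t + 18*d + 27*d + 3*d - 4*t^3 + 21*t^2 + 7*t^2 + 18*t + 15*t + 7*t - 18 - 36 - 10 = d^3 + 15*d^2 + 48*d - 4*t^3 + t^2*(28 - d) + t*(4*d^2 + 37*d + 40) - 64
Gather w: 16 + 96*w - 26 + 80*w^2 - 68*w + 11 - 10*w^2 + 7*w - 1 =70*w^2 + 35*w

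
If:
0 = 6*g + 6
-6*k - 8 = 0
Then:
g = -1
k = -4/3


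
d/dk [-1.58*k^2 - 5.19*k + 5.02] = -3.16*k - 5.19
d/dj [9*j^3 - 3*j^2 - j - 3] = 27*j^2 - 6*j - 1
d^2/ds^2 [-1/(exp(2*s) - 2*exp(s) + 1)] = (-4*exp(s) - 2)*exp(s)/(exp(4*s) - 4*exp(3*s) + 6*exp(2*s) - 4*exp(s) + 1)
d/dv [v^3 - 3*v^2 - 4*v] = 3*v^2 - 6*v - 4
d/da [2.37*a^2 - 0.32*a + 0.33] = 4.74*a - 0.32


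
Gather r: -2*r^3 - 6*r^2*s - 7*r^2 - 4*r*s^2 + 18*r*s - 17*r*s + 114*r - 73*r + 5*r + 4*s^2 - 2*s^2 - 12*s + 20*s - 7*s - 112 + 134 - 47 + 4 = -2*r^3 + r^2*(-6*s - 7) + r*(-4*s^2 + s + 46) + 2*s^2 + s - 21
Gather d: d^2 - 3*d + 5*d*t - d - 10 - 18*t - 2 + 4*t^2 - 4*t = d^2 + d*(5*t - 4) + 4*t^2 - 22*t - 12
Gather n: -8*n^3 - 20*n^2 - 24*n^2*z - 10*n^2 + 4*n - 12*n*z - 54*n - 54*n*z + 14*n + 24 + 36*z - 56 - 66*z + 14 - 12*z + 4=-8*n^3 + n^2*(-24*z - 30) + n*(-66*z - 36) - 42*z - 14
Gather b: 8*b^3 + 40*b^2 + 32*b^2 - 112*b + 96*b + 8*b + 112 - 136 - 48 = 8*b^3 + 72*b^2 - 8*b - 72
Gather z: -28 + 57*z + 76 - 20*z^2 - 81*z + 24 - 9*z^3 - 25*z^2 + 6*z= -9*z^3 - 45*z^2 - 18*z + 72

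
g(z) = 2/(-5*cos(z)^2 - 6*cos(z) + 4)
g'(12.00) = 0.72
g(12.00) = -0.43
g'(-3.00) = -0.04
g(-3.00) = 0.40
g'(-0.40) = 0.36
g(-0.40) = -0.35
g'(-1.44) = 1.48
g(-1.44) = 0.64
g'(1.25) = -6.69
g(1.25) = 1.24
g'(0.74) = -1.81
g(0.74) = -0.63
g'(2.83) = 0.08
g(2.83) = 0.39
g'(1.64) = -0.55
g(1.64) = 0.46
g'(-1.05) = 381.83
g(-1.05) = -8.96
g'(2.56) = 0.08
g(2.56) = 0.36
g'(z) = 2*(-10*sin(z)*cos(z) - 6*sin(z))/(-5*cos(z)^2 - 6*cos(z) + 4)^2 = -4*(5*cos(z) + 3)*sin(z)/(5*cos(z)^2 + 6*cos(z) - 4)^2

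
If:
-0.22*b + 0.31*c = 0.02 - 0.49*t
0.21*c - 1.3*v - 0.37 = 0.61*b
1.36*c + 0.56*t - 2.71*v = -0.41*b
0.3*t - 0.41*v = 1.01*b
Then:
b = -2.58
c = 7.39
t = -5.80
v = 2.12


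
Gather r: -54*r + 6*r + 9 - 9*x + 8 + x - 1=-48*r - 8*x + 16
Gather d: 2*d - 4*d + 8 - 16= -2*d - 8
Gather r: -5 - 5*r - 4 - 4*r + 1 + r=-8*r - 8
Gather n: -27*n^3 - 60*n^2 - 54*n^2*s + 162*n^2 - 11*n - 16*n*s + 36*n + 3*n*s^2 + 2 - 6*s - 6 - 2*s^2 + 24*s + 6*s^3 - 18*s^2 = -27*n^3 + n^2*(102 - 54*s) + n*(3*s^2 - 16*s + 25) + 6*s^3 - 20*s^2 + 18*s - 4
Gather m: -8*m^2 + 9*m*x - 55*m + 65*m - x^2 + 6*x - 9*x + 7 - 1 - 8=-8*m^2 + m*(9*x + 10) - x^2 - 3*x - 2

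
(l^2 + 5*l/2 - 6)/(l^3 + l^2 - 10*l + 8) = (l - 3/2)/(l^2 - 3*l + 2)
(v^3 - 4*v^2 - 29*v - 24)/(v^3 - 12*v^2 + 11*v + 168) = (v + 1)/(v - 7)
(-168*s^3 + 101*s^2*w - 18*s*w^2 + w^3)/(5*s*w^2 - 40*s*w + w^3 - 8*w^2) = (-168*s^3 + 101*s^2*w - 18*s*w^2 + w^3)/(w*(5*s*w - 40*s + w^2 - 8*w))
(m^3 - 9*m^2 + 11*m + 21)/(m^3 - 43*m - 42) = (m - 3)/(m + 6)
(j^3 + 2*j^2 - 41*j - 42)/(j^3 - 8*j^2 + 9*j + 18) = (j + 7)/(j - 3)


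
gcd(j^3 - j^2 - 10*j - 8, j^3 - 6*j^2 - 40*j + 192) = j - 4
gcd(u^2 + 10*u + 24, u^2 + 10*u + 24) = u^2 + 10*u + 24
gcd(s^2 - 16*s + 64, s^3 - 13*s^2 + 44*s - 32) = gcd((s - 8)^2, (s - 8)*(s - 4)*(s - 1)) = s - 8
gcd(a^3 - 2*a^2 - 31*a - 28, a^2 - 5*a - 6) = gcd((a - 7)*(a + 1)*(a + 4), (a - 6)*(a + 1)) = a + 1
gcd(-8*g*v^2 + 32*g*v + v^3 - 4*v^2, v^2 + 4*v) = v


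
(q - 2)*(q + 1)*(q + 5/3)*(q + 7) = q^4 + 23*q^3/3 + q^2 - 29*q - 70/3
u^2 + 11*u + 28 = (u + 4)*(u + 7)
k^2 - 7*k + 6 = (k - 6)*(k - 1)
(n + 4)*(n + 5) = n^2 + 9*n + 20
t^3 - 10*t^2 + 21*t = t*(t - 7)*(t - 3)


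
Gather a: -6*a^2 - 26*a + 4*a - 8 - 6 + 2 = -6*a^2 - 22*a - 12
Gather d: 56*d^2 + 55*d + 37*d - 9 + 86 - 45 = 56*d^2 + 92*d + 32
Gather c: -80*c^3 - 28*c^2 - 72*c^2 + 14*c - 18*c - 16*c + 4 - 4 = -80*c^3 - 100*c^2 - 20*c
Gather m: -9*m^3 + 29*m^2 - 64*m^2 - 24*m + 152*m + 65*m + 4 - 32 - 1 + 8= -9*m^3 - 35*m^2 + 193*m - 21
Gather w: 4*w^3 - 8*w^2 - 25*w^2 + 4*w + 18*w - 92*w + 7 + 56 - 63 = 4*w^3 - 33*w^2 - 70*w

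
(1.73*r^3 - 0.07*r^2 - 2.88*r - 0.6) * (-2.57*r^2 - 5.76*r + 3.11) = -4.4461*r^5 - 9.7849*r^4 + 13.1851*r^3 + 17.9131*r^2 - 5.5008*r - 1.866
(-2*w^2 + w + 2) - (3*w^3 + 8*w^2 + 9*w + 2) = -3*w^3 - 10*w^2 - 8*w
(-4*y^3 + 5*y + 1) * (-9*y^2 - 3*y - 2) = 36*y^5 + 12*y^4 - 37*y^3 - 24*y^2 - 13*y - 2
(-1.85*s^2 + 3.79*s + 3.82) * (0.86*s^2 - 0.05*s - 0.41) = -1.591*s^4 + 3.3519*s^3 + 3.8542*s^2 - 1.7449*s - 1.5662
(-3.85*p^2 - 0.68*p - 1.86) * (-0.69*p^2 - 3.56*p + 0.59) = 2.6565*p^4 + 14.1752*p^3 + 1.4327*p^2 + 6.2204*p - 1.0974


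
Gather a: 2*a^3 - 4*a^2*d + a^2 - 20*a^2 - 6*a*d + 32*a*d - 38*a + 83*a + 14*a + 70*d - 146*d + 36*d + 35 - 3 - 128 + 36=2*a^3 + a^2*(-4*d - 19) + a*(26*d + 59) - 40*d - 60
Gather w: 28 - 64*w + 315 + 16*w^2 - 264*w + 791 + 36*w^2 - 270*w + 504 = 52*w^2 - 598*w + 1638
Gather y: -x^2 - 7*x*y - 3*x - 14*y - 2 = -x^2 - 3*x + y*(-7*x - 14) - 2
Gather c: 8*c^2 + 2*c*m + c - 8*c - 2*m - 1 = 8*c^2 + c*(2*m - 7) - 2*m - 1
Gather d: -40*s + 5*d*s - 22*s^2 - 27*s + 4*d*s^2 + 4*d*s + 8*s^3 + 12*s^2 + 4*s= d*(4*s^2 + 9*s) + 8*s^3 - 10*s^2 - 63*s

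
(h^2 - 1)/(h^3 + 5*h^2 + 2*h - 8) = (h + 1)/(h^2 + 6*h + 8)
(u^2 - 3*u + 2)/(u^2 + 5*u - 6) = (u - 2)/(u + 6)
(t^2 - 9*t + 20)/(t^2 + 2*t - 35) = (t - 4)/(t + 7)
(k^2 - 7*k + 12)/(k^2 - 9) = (k - 4)/(k + 3)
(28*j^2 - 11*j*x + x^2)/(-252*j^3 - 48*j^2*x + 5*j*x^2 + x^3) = (-4*j + x)/(36*j^2 + 12*j*x + x^2)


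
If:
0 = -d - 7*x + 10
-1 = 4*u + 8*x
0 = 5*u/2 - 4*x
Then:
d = 755/72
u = -1/9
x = -5/72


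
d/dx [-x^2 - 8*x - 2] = -2*x - 8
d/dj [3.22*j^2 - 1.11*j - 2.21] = 6.44*j - 1.11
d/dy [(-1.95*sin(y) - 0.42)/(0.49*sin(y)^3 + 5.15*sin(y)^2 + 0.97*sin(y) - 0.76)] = (1.911*sin(y)^3 + 10.6599*sin(y)^2 + 4.326*sin(y) + 1.8894)*cos(y)/(0.2401*sin(y)^6 + 5.047*sin(y)^5 + 27.4731*sin(y)^4 + 9.2462*sin(y)^3 - 6.8871*sin(y)^2 - 1.4744*sin(y) + 0.5776)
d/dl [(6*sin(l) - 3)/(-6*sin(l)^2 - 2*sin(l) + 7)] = 36*(sin(l)^2 - sin(l) + 1)*cos(l)/(6*sin(l)^2 + 2*sin(l) - 7)^2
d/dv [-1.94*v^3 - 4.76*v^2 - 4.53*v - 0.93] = -5.82*v^2 - 9.52*v - 4.53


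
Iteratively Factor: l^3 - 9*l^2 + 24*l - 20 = (l - 2)*(l^2 - 7*l + 10) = (l - 5)*(l - 2)*(l - 2)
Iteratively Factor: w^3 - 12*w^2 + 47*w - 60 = (w - 5)*(w^2 - 7*w + 12) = (w - 5)*(w - 4)*(w - 3)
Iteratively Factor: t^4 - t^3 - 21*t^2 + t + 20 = (t + 4)*(t^3 - 5*t^2 - t + 5) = (t - 1)*(t + 4)*(t^2 - 4*t - 5) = (t - 1)*(t + 1)*(t + 4)*(t - 5)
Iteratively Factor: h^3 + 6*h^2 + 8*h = (h + 4)*(h^2 + 2*h) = (h + 2)*(h + 4)*(h)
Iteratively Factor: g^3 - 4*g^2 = (g)*(g^2 - 4*g) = g*(g - 4)*(g)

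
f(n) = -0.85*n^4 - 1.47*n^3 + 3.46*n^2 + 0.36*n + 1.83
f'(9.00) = -2773.17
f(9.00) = -6363.15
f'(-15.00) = 10379.31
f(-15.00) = -37295.07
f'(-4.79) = 239.70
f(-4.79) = -206.42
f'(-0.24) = -1.51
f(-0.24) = 1.96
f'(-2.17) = -0.68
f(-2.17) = 13.51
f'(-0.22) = -1.34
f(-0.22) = 1.93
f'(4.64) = -402.13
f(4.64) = -462.85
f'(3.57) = -185.84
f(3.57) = -157.74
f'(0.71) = 1.83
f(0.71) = 3.09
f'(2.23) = -43.84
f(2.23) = -17.48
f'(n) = -3.4*n^3 - 4.41*n^2 + 6.92*n + 0.36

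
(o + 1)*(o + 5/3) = o^2 + 8*o/3 + 5/3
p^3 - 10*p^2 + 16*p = p*(p - 8)*(p - 2)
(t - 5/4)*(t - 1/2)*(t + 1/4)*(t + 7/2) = t^4 + 2*t^3 - 81*t^2/16 + 13*t/16 + 35/64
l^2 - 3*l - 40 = (l - 8)*(l + 5)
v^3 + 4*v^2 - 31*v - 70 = (v - 5)*(v + 2)*(v + 7)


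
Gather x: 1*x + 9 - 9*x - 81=-8*x - 72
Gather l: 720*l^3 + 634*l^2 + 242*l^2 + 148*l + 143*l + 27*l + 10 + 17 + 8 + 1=720*l^3 + 876*l^2 + 318*l + 36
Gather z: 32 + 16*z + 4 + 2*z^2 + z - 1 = 2*z^2 + 17*z + 35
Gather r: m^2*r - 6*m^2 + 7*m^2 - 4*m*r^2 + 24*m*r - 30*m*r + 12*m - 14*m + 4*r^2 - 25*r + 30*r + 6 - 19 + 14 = m^2 - 2*m + r^2*(4 - 4*m) + r*(m^2 - 6*m + 5) + 1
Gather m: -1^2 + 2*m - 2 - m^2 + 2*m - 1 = -m^2 + 4*m - 4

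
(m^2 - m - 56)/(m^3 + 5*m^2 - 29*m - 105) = (m - 8)/(m^2 - 2*m - 15)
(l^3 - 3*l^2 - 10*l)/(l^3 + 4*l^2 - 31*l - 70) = l/(l + 7)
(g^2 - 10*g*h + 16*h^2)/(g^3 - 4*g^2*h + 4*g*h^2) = (g - 8*h)/(g*(g - 2*h))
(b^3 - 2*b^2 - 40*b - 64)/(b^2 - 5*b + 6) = (b^3 - 2*b^2 - 40*b - 64)/(b^2 - 5*b + 6)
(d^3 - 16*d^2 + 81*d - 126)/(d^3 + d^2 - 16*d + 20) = (d^3 - 16*d^2 + 81*d - 126)/(d^3 + d^2 - 16*d + 20)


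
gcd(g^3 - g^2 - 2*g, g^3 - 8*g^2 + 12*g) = g^2 - 2*g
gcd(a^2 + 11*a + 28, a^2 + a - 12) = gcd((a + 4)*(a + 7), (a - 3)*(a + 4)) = a + 4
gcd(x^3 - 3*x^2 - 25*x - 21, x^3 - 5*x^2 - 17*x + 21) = x^2 - 4*x - 21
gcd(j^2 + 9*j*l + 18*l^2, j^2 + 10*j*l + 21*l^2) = j + 3*l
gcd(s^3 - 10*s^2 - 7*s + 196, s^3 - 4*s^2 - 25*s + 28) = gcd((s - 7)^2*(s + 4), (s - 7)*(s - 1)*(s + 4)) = s^2 - 3*s - 28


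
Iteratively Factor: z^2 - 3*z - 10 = (z + 2)*(z - 5)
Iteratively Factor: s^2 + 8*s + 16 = (s + 4)*(s + 4)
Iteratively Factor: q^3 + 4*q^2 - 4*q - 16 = (q + 4)*(q^2 - 4) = (q + 2)*(q + 4)*(q - 2)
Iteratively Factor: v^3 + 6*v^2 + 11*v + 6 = (v + 1)*(v^2 + 5*v + 6) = (v + 1)*(v + 2)*(v + 3)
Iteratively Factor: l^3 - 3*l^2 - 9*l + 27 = (l - 3)*(l^2 - 9) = (l - 3)^2*(l + 3)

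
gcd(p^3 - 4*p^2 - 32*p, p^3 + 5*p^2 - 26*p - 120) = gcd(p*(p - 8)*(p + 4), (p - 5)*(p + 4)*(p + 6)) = p + 4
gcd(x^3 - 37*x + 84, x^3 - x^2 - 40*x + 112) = x^2 + 3*x - 28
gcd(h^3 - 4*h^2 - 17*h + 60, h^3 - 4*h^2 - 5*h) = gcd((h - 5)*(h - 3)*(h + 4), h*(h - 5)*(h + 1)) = h - 5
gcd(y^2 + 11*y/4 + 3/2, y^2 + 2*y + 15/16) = y + 3/4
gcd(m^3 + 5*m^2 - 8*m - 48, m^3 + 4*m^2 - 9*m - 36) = m^2 + m - 12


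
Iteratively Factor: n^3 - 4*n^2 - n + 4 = (n - 4)*(n^2 - 1) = (n - 4)*(n - 1)*(n + 1)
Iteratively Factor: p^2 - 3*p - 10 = (p + 2)*(p - 5)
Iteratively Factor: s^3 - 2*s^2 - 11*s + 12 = (s - 4)*(s^2 + 2*s - 3) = (s - 4)*(s + 3)*(s - 1)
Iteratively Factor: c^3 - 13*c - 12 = (c + 1)*(c^2 - c - 12) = (c - 4)*(c + 1)*(c + 3)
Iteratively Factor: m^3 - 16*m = (m - 4)*(m^2 + 4*m) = m*(m - 4)*(m + 4)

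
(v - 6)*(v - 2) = v^2 - 8*v + 12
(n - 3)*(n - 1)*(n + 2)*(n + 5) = n^4 + 3*n^3 - 15*n^2 - 19*n + 30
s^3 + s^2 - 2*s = s*(s - 1)*(s + 2)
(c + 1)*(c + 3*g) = c^2 + 3*c*g + c + 3*g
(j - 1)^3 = j^3 - 3*j^2 + 3*j - 1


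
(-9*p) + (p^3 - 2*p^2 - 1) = p^3 - 2*p^2 - 9*p - 1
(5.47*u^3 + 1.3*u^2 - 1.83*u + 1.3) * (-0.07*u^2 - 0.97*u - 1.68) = -0.3829*u^5 - 5.3969*u^4 - 10.3225*u^3 - 0.4999*u^2 + 1.8134*u - 2.184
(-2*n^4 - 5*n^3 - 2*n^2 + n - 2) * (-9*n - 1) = 18*n^5 + 47*n^4 + 23*n^3 - 7*n^2 + 17*n + 2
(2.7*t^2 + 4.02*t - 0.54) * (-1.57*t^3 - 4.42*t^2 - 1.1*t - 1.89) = -4.239*t^5 - 18.2454*t^4 - 19.8906*t^3 - 7.1382*t^2 - 7.0038*t + 1.0206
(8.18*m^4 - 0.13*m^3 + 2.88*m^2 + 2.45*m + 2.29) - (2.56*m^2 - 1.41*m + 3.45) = 8.18*m^4 - 0.13*m^3 + 0.32*m^2 + 3.86*m - 1.16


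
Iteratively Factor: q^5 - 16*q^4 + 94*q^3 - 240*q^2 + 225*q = (q - 5)*(q^4 - 11*q^3 + 39*q^2 - 45*q) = (q - 5)*(q - 3)*(q^3 - 8*q^2 + 15*q) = (q - 5)*(q - 3)^2*(q^2 - 5*q) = (q - 5)^2*(q - 3)^2*(q)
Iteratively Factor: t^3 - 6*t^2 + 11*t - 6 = (t - 3)*(t^2 - 3*t + 2) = (t - 3)*(t - 1)*(t - 2)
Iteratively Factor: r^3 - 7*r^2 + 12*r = (r - 3)*(r^2 - 4*r) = r*(r - 3)*(r - 4)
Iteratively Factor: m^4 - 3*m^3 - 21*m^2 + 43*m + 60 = (m + 4)*(m^3 - 7*m^2 + 7*m + 15) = (m - 5)*(m + 4)*(m^2 - 2*m - 3) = (m - 5)*(m - 3)*(m + 4)*(m + 1)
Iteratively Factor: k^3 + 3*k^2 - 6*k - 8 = (k + 4)*(k^2 - k - 2) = (k + 1)*(k + 4)*(k - 2)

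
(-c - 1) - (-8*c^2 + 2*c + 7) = 8*c^2 - 3*c - 8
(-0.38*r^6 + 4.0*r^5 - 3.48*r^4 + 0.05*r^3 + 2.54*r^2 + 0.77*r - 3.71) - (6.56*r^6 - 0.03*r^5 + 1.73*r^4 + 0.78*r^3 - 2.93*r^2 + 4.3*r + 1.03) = -6.94*r^6 + 4.03*r^5 - 5.21*r^4 - 0.73*r^3 + 5.47*r^2 - 3.53*r - 4.74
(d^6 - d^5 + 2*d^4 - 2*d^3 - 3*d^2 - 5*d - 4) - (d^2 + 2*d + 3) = d^6 - d^5 + 2*d^4 - 2*d^3 - 4*d^2 - 7*d - 7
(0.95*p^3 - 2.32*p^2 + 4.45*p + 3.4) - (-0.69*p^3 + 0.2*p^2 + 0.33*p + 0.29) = 1.64*p^3 - 2.52*p^2 + 4.12*p + 3.11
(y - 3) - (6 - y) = 2*y - 9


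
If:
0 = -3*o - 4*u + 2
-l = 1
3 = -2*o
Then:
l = -1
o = -3/2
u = 13/8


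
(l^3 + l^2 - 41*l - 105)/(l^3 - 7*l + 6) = (l^2 - 2*l - 35)/(l^2 - 3*l + 2)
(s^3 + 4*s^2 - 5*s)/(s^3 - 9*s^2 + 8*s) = (s + 5)/(s - 8)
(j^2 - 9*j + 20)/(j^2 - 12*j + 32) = (j - 5)/(j - 8)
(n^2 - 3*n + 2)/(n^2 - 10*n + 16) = (n - 1)/(n - 8)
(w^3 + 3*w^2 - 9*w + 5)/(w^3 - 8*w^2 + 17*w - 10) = (w^2 + 4*w - 5)/(w^2 - 7*w + 10)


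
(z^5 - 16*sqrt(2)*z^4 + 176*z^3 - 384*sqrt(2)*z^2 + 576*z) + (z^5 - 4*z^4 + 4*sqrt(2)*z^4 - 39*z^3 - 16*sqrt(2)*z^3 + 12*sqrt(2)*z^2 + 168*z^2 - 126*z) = 2*z^5 - 12*sqrt(2)*z^4 - 4*z^4 - 16*sqrt(2)*z^3 + 137*z^3 - 372*sqrt(2)*z^2 + 168*z^2 + 450*z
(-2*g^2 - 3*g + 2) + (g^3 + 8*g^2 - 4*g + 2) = g^3 + 6*g^2 - 7*g + 4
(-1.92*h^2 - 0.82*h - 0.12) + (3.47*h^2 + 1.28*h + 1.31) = 1.55*h^2 + 0.46*h + 1.19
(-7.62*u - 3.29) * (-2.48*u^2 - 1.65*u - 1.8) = 18.8976*u^3 + 20.7322*u^2 + 19.1445*u + 5.922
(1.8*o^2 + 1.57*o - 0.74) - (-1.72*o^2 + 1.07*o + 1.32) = 3.52*o^2 + 0.5*o - 2.06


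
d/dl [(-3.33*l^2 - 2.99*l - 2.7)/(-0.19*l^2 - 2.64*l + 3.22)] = (8.2231*l^2 - 22.4712*l - 16.7558)/(0.0361*l^4 + 1.0032*l^3 + 5.746*l^2 - 17.0016*l + 10.3684)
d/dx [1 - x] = -1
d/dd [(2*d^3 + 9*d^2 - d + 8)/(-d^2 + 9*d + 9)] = (-2*d^4 + 36*d^3 + 134*d^2 + 178*d - 81)/(d^4 - 18*d^3 + 63*d^2 + 162*d + 81)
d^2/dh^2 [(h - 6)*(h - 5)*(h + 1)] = 6*h - 20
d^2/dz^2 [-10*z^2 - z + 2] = -20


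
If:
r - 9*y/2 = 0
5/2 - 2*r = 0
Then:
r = 5/4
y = 5/18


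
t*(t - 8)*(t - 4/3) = t^3 - 28*t^2/3 + 32*t/3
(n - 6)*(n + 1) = n^2 - 5*n - 6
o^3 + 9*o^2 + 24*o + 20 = (o + 2)^2*(o + 5)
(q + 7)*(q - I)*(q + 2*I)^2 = q^4 + 7*q^3 + 3*I*q^3 + 21*I*q^2 + 4*I*q + 28*I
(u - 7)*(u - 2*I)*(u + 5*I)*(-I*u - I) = -I*u^4 + 3*u^3 + 6*I*u^3 - 18*u^2 - 3*I*u^2 - 21*u + 60*I*u + 70*I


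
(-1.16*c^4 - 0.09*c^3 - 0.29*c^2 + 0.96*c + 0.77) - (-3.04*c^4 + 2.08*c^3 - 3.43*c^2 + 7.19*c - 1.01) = 1.88*c^4 - 2.17*c^3 + 3.14*c^2 - 6.23*c + 1.78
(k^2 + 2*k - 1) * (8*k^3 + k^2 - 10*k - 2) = 8*k^5 + 17*k^4 - 16*k^3 - 23*k^2 + 6*k + 2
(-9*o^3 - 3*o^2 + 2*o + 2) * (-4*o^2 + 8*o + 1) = 36*o^5 - 60*o^4 - 41*o^3 + 5*o^2 + 18*o + 2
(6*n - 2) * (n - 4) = 6*n^2 - 26*n + 8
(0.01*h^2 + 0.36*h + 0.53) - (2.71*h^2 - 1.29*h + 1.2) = -2.7*h^2 + 1.65*h - 0.67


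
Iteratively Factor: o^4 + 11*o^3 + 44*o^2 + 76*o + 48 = (o + 3)*(o^3 + 8*o^2 + 20*o + 16) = (o + 2)*(o + 3)*(o^2 + 6*o + 8) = (o + 2)*(o + 3)*(o + 4)*(o + 2)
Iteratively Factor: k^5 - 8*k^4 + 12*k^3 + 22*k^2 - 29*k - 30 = (k - 5)*(k^4 - 3*k^3 - 3*k^2 + 7*k + 6) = (k - 5)*(k - 3)*(k^3 - 3*k - 2) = (k - 5)*(k - 3)*(k + 1)*(k^2 - k - 2) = (k - 5)*(k - 3)*(k + 1)^2*(k - 2)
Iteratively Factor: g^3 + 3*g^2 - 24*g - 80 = (g + 4)*(g^2 - g - 20) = (g - 5)*(g + 4)*(g + 4)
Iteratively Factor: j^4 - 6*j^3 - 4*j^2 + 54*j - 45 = (j - 1)*(j^3 - 5*j^2 - 9*j + 45) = (j - 3)*(j - 1)*(j^2 - 2*j - 15) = (j - 5)*(j - 3)*(j - 1)*(j + 3)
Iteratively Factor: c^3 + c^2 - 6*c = (c)*(c^2 + c - 6) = c*(c - 2)*(c + 3)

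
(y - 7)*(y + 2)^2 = y^3 - 3*y^2 - 24*y - 28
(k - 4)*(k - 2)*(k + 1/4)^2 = k^4 - 11*k^3/2 + 81*k^2/16 + 29*k/8 + 1/2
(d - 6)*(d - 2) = d^2 - 8*d + 12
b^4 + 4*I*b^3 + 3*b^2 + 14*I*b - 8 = (b - 2*I)*(b + I)^2*(b + 4*I)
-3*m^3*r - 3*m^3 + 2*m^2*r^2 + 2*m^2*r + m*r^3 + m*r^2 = (-m + r)*(3*m + r)*(m*r + m)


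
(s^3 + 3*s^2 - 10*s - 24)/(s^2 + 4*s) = s - 1 - 6/s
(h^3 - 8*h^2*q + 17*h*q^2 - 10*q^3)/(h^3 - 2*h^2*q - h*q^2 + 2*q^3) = (h - 5*q)/(h + q)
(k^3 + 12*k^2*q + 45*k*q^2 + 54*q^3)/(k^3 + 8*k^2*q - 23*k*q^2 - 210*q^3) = (-k^2 - 6*k*q - 9*q^2)/(-k^2 - 2*k*q + 35*q^2)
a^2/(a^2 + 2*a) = a/(a + 2)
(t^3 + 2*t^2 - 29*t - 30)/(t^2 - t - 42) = (t^2 - 4*t - 5)/(t - 7)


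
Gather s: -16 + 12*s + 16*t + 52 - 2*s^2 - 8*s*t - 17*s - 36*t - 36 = -2*s^2 + s*(-8*t - 5) - 20*t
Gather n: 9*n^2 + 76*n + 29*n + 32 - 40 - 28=9*n^2 + 105*n - 36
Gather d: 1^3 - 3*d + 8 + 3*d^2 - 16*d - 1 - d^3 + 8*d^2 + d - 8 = -d^3 + 11*d^2 - 18*d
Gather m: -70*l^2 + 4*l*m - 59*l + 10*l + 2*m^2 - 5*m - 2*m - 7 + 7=-70*l^2 - 49*l + 2*m^2 + m*(4*l - 7)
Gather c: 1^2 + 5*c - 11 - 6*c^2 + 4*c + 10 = -6*c^2 + 9*c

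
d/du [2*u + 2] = 2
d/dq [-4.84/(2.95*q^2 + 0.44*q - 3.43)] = (28.556*q + 2.1296)/(2.95*q^2 + 0.44*q - 3.43)^2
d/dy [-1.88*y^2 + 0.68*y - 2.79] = 0.68 - 3.76*y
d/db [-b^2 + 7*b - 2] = 7 - 2*b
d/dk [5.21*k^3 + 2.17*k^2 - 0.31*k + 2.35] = 15.63*k^2 + 4.34*k - 0.31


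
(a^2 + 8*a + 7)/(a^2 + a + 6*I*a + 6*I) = (a + 7)/(a + 6*I)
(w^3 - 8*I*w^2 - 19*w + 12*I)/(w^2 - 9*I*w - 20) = (w^2 - 4*I*w - 3)/(w - 5*I)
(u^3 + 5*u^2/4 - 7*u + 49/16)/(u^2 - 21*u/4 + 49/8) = (4*u^2 + 12*u - 7)/(2*(2*u - 7))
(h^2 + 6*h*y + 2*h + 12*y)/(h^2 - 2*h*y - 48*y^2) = (-h - 2)/(-h + 8*y)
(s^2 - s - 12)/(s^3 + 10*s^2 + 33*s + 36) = (s - 4)/(s^2 + 7*s + 12)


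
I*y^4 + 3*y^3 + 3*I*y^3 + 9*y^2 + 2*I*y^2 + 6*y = y*(y + 2)*(y - 3*I)*(I*y + I)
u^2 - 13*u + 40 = (u - 8)*(u - 5)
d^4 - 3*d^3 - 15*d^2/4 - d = d*(d - 4)*(d + 1/2)^2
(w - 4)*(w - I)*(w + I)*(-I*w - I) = -I*w^4 + 3*I*w^3 + 3*I*w^2 + 3*I*w + 4*I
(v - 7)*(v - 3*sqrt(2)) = v^2 - 7*v - 3*sqrt(2)*v + 21*sqrt(2)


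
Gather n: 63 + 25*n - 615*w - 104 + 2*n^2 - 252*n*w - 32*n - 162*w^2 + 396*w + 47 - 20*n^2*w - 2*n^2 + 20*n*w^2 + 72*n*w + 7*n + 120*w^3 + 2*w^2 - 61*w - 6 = -20*n^2*w + n*(20*w^2 - 180*w) + 120*w^3 - 160*w^2 - 280*w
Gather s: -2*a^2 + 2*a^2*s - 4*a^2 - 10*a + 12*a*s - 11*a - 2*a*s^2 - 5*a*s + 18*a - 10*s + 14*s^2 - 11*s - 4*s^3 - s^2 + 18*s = -6*a^2 - 3*a - 4*s^3 + s^2*(13 - 2*a) + s*(2*a^2 + 7*a - 3)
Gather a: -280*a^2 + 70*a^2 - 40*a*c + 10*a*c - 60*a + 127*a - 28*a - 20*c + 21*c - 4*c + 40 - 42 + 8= -210*a^2 + a*(39 - 30*c) - 3*c + 6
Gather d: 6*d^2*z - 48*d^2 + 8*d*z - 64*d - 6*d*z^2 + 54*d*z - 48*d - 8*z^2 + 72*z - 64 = d^2*(6*z - 48) + d*(-6*z^2 + 62*z - 112) - 8*z^2 + 72*z - 64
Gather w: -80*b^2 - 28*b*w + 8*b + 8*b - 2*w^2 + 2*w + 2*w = -80*b^2 + 16*b - 2*w^2 + w*(4 - 28*b)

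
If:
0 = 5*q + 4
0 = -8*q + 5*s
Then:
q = -4/5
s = -32/25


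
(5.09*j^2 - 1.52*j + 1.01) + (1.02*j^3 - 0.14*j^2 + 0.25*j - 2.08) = 1.02*j^3 + 4.95*j^2 - 1.27*j - 1.07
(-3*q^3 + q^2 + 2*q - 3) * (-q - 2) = 3*q^4 + 5*q^3 - 4*q^2 - q + 6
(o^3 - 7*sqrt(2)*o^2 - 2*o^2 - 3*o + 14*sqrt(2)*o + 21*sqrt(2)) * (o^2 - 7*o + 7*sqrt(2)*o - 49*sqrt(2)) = o^5 - 9*o^4 - 87*o^3 + 903*o^2 - 1078*o - 2058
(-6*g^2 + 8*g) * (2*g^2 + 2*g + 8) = -12*g^4 + 4*g^3 - 32*g^2 + 64*g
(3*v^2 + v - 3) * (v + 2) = 3*v^3 + 7*v^2 - v - 6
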